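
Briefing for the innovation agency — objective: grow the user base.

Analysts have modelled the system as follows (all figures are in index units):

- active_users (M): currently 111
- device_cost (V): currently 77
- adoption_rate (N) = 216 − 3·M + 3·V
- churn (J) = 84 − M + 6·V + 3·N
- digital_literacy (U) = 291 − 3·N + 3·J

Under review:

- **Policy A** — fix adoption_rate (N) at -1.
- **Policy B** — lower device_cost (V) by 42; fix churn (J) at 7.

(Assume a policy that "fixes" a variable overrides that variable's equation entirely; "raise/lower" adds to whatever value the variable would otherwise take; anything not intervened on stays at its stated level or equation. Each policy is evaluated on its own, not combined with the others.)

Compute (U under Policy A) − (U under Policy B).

Policy A (N := -1):
  M = 111
  V = 77
  N = -1
  J = 84 − 111 + 6·77 + 3·(-1) = 432
  U = 291 − 3·(-1) + 3·432 = 1590
Policy B (V − 42, J := 7):
  M = 111
  V = 77 − 42 = 35
  N = 216 − 3·111 + 3·35 = -12
  J = 7
  U = 291 − 3·(-12) + 3·7 = 348
U: 1590 − 348 = 1242

1242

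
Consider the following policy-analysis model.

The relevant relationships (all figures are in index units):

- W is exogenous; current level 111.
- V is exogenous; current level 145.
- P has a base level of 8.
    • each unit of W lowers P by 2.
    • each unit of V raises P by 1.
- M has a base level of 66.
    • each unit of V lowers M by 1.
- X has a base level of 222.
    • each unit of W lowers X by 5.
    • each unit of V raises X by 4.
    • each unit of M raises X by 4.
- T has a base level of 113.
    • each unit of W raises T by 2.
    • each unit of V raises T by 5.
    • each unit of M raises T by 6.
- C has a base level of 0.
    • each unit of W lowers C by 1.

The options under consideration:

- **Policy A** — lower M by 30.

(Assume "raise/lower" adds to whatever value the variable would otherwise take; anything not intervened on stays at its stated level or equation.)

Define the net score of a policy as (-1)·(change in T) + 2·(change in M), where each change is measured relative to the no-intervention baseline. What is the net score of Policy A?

Baseline:
  W = 111
  V = 145
  M = 66 − 145 = -79
  T = 113 + 2·111 + 5·145 + 6·(-79) = 586
Policy A (M − 30):
  W = 111
  V = 145
  M = 66 − 145 (−30 from intervention) = -109
  T = 113 + 2·111 + 5·145 + 6·(-109) = 406
ΔT = 406 − 586 = -180; ΔM = -109 − (-79) = -30
Score = (-1)·(-180) + 2·(-30) = 120

120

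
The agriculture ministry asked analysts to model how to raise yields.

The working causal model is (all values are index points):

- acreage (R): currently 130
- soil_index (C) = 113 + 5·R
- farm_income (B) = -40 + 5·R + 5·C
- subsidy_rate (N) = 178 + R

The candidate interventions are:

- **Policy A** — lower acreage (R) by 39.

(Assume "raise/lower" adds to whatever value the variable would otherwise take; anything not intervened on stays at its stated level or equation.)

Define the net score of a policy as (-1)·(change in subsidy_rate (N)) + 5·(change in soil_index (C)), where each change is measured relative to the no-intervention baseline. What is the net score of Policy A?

-936

Baseline:
  R = 130
  C = 113 + 5·130 = 763
  N = 178 + 130 = 308
Policy A (R − 39):
  R = 130 − 39 = 91
  C = 113 + 5·91 = 568
  N = 178 + 91 = 269
ΔN = 269 − 308 = -39; ΔC = 568 − 763 = -195
Score = (-1)·(-39) + 5·(-195) = -936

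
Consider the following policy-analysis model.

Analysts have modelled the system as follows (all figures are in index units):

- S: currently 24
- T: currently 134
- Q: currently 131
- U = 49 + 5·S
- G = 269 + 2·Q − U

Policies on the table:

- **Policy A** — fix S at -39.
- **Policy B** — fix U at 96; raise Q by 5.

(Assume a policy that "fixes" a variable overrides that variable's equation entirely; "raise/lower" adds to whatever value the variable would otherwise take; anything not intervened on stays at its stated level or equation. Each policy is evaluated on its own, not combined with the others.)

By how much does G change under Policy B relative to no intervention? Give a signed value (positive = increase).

83

Baseline:
  S = 24
  Q = 131
  U = 49 + 5·24 = 169
  G = 269 + 2·131 − 169 = 362
Policy B (U := 96, Q + 5):
  S = 24
  Q = 131 + 5 = 136
  U = 96
  G = 269 + 2·136 − 96 = 445
Change in G: 445 − 362 = 83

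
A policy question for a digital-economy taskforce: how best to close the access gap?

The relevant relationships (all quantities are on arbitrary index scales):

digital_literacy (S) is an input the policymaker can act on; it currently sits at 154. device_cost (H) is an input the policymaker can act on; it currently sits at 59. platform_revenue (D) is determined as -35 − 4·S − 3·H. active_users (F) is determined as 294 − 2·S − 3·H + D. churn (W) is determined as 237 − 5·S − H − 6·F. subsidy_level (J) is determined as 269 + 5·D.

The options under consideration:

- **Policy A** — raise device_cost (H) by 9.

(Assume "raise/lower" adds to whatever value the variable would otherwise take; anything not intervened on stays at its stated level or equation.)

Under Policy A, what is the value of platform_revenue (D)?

Policy A (H + 9):
  S = 154
  H = 59 + 9 = 68
  D = -35 − 4·154 − 3·68 = -855

-855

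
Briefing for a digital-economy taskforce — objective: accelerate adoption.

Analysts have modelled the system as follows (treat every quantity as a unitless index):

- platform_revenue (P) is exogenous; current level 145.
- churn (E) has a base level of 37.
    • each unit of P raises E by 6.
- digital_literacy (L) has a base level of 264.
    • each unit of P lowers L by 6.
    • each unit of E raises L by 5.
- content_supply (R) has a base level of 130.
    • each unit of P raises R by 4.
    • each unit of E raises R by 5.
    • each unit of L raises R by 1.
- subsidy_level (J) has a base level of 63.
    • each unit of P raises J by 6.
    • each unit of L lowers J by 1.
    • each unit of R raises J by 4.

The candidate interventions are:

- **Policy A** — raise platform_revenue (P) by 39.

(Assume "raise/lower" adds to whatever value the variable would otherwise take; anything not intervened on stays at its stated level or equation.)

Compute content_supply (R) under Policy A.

11436

Policy A (P + 39):
  P = 145 + 39 = 184
  E = 37 + 6·184 = 1141
  L = 264 − 6·184 + 5·1141 = 4865
  R = 130 + 4·184 + 5·1141 + 4865 = 11436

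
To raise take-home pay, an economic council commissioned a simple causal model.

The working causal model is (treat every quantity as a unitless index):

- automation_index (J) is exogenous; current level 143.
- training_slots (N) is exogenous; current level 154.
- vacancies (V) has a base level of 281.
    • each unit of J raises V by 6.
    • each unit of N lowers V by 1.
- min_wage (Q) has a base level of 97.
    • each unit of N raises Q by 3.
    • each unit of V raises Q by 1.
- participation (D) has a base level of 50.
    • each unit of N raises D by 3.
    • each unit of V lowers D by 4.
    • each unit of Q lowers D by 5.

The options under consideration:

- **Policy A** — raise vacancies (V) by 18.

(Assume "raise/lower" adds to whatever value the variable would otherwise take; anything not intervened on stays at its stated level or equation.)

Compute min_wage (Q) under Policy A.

1562

Policy A (V + 18):
  J = 143
  N = 154
  V = 281 + 6·143 − 154 (+18 from intervention) = 1003
  Q = 97 + 3·154 + 1003 = 1562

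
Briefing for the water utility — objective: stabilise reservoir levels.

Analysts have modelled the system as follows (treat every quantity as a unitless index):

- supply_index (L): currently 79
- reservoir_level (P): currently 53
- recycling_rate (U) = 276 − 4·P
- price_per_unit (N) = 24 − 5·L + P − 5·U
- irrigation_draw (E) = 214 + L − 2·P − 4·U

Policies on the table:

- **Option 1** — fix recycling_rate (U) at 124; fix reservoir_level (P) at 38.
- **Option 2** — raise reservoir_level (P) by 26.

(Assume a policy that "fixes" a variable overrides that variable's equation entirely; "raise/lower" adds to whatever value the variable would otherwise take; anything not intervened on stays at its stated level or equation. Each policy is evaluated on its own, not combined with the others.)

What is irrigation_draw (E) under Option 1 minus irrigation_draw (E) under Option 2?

-574

Option 1 (U := 124, P := 38):
  L = 79
  P = 38
  U = 124
  E = 214 + 79 − 2·38 − 4·124 = -279
Option 2 (P + 26):
  L = 79
  P = 53 + 26 = 79
  U = 276 − 4·79 = -40
  E = 214 + 79 − 2·79 − 4·(-40) = 295
E: -279 − 295 = -574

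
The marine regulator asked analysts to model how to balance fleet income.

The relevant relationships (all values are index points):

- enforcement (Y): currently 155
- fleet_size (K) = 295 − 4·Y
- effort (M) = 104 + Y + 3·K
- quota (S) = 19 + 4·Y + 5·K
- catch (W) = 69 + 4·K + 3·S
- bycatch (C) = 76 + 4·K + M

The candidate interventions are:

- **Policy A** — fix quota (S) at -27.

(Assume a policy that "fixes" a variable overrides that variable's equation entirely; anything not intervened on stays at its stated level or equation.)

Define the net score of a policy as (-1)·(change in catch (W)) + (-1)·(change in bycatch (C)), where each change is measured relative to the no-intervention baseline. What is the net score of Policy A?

Baseline:
  Y = 155
  K = 295 − 4·155 = -325
  M = 104 + 155 + 3·(-325) = -716
  S = 19 + 4·155 + 5·(-325) = -986
  W = 69 + 4·(-325) + 3·(-986) = -4189
  C = 76 + 4·(-325) + (-716) = -1940
Policy A (S := -27):
  Y = 155
  K = 295 − 4·155 = -325
  M = 104 + 155 + 3·(-325) = -716
  S = -27
  W = 69 + 4·(-325) + 3·(-27) = -1312
  C = 76 + 4·(-325) + (-716) = -1940
ΔW = -1312 − (-4189) = 2877; ΔC = -1940 − (-1940) = 0
Score = (-1)·2877 + (-1)·0 = -2877

-2877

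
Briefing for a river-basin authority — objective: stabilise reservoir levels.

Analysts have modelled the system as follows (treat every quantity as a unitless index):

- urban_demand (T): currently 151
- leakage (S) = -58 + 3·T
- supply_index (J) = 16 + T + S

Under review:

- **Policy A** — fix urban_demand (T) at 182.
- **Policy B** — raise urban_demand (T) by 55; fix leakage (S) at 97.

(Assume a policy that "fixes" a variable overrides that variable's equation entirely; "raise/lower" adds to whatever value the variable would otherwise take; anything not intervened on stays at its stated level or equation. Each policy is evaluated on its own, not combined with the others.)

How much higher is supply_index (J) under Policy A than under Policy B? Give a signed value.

367

Policy A (T := 182):
  T = 182
  S = -58 + 3·182 = 488
  J = 16 + 182 + 488 = 686
Policy B (T + 55, S := 97):
  T = 151 + 55 = 206
  S = 97
  J = 16 + 206 + 97 = 319
J: 686 − 319 = 367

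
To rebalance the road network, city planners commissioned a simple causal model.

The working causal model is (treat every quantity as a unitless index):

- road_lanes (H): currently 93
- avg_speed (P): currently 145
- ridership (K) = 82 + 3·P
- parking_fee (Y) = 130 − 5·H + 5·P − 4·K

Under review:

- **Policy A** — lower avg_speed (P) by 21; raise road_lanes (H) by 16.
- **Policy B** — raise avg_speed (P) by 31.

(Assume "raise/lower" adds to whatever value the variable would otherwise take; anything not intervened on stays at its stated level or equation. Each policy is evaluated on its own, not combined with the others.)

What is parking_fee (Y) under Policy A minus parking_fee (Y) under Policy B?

Policy A (P − 21, H + 16):
  H = 93 + 16 = 109
  P = 145 − 21 = 124
  K = 82 + 3·124 = 454
  Y = 130 − 5·109 + 5·124 − 4·454 = -1611
Policy B (P + 31):
  H = 93
  P = 145 + 31 = 176
  K = 82 + 3·176 = 610
  Y = 130 − 5·93 + 5·176 − 4·610 = -1895
Y: -1611 − (-1895) = 284

284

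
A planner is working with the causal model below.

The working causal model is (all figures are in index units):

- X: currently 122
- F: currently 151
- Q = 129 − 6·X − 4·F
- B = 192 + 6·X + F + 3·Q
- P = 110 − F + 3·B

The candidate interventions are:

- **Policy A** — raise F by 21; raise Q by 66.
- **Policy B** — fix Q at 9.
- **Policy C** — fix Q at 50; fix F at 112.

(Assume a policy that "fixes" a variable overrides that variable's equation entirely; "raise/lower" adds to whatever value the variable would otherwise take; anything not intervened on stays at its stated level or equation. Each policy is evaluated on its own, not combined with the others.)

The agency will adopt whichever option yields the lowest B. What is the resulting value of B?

-2579

Policy A (F + 21, Q + 66):
  X = 122
  F = 151 + 21 = 172
  Q = 129 − 6·122 − 4·172 (+66 from intervention) = -1225
  B = 192 + 6·122 + 172 + 3·(-1225) = -2579
Policy B (Q := 9):
  X = 122
  F = 151
  Q = 9
  B = 192 + 6·122 + 151 + 3·9 = 1102
Policy C (Q := 50, F := 112):
  X = 122
  F = 112
  Q = 50
  B = 192 + 6·122 + 112 + 3·50 = 1186
Comparing — Policy A: B=-2579, Policy B: B=1102, Policy C: B=1186. Lowest is -2579 (Policy A).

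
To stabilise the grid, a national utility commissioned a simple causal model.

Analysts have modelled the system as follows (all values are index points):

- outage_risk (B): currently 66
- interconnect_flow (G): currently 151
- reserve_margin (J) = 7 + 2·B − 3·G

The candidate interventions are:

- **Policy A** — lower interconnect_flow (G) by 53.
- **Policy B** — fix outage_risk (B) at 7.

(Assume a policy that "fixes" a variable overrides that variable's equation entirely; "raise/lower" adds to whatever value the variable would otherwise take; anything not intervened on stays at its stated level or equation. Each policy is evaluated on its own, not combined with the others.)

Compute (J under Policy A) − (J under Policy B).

Policy A (G − 53):
  B = 66
  G = 151 − 53 = 98
  J = 7 + 2·66 − 3·98 = -155
Policy B (B := 7):
  B = 7
  G = 151
  J = 7 + 2·7 − 3·151 = -432
J: -155 − (-432) = 277

277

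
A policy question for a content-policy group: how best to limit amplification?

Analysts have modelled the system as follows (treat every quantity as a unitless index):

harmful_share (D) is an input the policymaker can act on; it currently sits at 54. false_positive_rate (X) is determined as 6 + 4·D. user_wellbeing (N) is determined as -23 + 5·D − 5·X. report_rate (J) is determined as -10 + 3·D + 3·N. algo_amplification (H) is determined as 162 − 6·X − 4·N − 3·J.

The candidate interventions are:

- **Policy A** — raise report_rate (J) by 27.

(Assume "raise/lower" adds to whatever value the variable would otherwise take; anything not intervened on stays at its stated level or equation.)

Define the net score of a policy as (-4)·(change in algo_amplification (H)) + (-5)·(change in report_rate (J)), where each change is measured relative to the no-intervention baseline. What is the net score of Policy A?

189

Baseline:
  D = 54
  X = 6 + 4·54 = 222
  N = -23 + 5·54 − 5·222 = -863
  J = -10 + 3·54 + 3·(-863) = -2437
  H = 162 − 6·222 − 4·(-863) − 3·(-2437) = 9593
Policy A (J + 27):
  D = 54
  X = 6 + 4·54 = 222
  N = -23 + 5·54 − 5·222 = -863
  J = -10 + 3·54 + 3·(-863) (+27 from intervention) = -2410
  H = 162 − 6·222 − 4·(-863) − 3·(-2410) = 9512
ΔH = 9512 − 9593 = -81; ΔJ = -2410 − (-2437) = 27
Score = (-4)·(-81) + (-5)·27 = 189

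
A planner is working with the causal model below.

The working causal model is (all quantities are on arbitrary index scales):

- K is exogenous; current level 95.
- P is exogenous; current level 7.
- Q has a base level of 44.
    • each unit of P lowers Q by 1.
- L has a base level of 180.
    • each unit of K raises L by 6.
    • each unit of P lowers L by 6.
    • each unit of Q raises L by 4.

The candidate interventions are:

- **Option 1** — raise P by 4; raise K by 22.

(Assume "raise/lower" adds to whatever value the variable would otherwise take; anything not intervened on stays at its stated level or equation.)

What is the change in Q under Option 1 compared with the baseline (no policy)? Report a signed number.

Baseline:
  P = 7
  Q = 44 − 7 = 37
Option 1 (P + 4, K + 22):
  P = 7 + 4 = 11
  Q = 44 − 11 = 33
Change in Q: 33 − 37 = -4

-4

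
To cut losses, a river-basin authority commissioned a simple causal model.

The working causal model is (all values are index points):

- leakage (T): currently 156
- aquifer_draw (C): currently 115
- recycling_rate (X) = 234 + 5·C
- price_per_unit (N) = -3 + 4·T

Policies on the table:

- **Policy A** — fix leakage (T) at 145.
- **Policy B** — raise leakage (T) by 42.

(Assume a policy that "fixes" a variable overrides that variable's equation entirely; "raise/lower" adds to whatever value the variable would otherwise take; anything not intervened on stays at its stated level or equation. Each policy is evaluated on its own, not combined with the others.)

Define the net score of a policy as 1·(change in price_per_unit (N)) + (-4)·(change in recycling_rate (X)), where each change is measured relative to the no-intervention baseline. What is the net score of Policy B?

168

Baseline:
  T = 156
  C = 115
  X = 234 + 5·115 = 809
  N = -3 + 4·156 = 621
Policy B (T + 42):
  T = 156 + 42 = 198
  C = 115
  X = 234 + 5·115 = 809
  N = -3 + 4·198 = 789
ΔN = 789 − 621 = 168; ΔX = 809 − 809 = 0
Score = 1·168 + (-4)·0 = 168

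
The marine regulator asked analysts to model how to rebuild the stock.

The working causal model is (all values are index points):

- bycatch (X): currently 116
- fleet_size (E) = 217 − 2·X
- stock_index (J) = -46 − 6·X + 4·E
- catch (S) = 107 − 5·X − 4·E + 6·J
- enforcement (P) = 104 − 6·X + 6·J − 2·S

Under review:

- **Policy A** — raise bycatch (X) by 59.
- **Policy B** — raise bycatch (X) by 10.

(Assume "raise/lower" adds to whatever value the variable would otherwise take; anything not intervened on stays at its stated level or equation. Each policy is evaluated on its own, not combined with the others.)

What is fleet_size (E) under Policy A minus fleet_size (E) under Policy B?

Policy A (X + 59):
  X = 116 + 59 = 175
  E = 217 − 2·175 = -133
Policy B (X + 10):
  X = 116 + 10 = 126
  E = 217 − 2·126 = -35
E: -133 − (-35) = -98

-98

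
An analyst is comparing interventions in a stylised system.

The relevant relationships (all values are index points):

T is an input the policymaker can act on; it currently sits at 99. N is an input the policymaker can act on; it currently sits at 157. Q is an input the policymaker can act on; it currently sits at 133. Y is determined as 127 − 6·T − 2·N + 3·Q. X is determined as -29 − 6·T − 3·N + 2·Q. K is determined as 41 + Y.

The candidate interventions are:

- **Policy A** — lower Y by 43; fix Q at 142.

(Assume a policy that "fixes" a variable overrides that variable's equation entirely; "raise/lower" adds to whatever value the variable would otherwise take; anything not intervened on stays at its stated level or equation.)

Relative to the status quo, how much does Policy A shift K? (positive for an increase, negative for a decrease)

-16

Baseline:
  T = 99
  N = 157
  Q = 133
  Y = 127 − 6·99 − 2·157 + 3·133 = -382
  K = 41 + (-382) = -341
Policy A (Y − 43, Q := 142):
  T = 99
  N = 157
  Q = 142
  Y = 127 − 6·99 − 2·157 + 3·142 (−43 from intervention) = -398
  K = 41 + (-398) = -357
Change in K: -357 − (-341) = -16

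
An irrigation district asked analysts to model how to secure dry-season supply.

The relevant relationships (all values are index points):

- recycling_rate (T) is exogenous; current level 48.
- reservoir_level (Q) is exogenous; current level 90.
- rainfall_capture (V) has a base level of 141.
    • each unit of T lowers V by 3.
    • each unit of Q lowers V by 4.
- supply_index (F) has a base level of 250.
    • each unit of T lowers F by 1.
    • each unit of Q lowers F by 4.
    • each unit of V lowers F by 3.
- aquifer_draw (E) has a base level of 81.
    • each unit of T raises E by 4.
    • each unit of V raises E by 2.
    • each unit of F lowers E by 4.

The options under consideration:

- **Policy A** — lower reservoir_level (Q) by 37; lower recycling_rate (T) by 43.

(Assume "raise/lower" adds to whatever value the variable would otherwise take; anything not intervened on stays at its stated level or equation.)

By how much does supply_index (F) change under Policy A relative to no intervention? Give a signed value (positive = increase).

-640

Baseline:
  T = 48
  Q = 90
  V = 141 − 3·48 − 4·90 = -363
  F = 250 − 48 − 4·90 − 3·(-363) = 931
Policy A (Q − 37, T − 43):
  T = 48 − 43 = 5
  Q = 90 − 37 = 53
  V = 141 − 3·5 − 4·53 = -86
  F = 250 − 5 − 4·53 − 3·(-86) = 291
Change in F: 291 − 931 = -640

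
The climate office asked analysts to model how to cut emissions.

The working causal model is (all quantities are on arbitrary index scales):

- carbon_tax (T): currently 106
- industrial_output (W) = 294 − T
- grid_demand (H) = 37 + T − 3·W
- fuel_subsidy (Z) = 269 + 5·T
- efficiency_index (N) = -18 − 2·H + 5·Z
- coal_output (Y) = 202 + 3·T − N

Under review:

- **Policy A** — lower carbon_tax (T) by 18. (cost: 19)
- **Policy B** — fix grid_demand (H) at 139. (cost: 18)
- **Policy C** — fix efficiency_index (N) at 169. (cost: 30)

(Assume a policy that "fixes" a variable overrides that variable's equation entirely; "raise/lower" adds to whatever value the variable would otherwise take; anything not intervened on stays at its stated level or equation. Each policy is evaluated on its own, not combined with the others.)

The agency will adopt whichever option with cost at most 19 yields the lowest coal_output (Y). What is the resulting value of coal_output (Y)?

-4047

Policy A (T − 18):
  T = 106 − 18 = 88
  W = 294 − 88 = 206
  H = 37 + 88 − 3·206 = -493
  Z = 269 + 5·88 = 709
  N = -18 − 2·(-493) + 5·709 = 4513
  Y = 202 + 3·88 − 4513 = -4047
Policy B (H := 139):
  T = 106
  W = 294 − 106 = 188
  H = 139
  Z = 269 + 5·106 = 799
  N = -18 − 2·139 + 5·799 = 3699
  Y = 202 + 3·106 − 3699 = -3179
Comparing — Policy A: Y=-4047, Policy B: Y=-3179. Lowest is -4047 (Policy A).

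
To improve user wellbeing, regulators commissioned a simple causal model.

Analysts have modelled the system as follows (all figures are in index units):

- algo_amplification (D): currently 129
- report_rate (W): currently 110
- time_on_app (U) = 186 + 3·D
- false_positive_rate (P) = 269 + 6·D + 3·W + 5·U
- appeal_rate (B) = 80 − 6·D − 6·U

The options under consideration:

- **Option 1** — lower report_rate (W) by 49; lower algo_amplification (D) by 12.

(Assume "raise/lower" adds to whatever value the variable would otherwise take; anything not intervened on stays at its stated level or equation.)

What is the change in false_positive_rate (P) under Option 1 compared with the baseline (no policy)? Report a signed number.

-399

Baseline:
  D = 129
  W = 110
  U = 186 + 3·129 = 573
  P = 269 + 6·129 + 3·110 + 5·573 = 4238
Option 1 (W − 49, D − 12):
  D = 129 − 12 = 117
  W = 110 − 49 = 61
  U = 186 + 3·117 = 537
  P = 269 + 6·117 + 3·61 + 5·537 = 3839
Change in P: 3839 − 4238 = -399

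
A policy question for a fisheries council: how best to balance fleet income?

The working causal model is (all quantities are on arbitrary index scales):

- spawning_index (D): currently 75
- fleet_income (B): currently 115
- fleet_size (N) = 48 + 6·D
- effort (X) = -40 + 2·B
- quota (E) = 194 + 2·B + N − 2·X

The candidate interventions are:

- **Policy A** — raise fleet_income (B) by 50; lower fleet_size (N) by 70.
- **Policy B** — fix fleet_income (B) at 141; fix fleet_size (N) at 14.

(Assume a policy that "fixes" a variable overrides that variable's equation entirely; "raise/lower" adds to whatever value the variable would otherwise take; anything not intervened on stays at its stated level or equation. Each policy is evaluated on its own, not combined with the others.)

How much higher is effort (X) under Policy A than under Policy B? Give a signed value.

48

Policy A (B + 50, N − 70):
  B = 115 + 50 = 165
  X = -40 + 2·165 = 290
Policy B (B := 141, N := 14):
  B = 141
  X = -40 + 2·141 = 242
X: 290 − 242 = 48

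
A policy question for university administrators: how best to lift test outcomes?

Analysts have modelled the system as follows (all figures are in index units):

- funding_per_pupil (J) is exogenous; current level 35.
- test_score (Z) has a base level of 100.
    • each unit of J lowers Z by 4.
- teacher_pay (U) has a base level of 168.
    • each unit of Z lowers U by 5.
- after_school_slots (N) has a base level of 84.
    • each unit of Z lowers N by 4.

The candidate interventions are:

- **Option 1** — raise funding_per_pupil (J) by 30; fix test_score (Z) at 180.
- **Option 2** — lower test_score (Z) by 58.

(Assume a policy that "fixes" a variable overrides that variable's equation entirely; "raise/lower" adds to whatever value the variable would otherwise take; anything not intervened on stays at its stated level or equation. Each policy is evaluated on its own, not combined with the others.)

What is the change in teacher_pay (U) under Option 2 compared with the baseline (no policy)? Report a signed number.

290

Baseline:
  J = 35
  Z = 100 − 4·35 = -40
  U = 168 − 5·(-40) = 368
Option 2 (Z − 58):
  J = 35
  Z = 100 − 4·35 (−58 from intervention) = -98
  U = 168 − 5·(-98) = 658
Change in U: 658 − 368 = 290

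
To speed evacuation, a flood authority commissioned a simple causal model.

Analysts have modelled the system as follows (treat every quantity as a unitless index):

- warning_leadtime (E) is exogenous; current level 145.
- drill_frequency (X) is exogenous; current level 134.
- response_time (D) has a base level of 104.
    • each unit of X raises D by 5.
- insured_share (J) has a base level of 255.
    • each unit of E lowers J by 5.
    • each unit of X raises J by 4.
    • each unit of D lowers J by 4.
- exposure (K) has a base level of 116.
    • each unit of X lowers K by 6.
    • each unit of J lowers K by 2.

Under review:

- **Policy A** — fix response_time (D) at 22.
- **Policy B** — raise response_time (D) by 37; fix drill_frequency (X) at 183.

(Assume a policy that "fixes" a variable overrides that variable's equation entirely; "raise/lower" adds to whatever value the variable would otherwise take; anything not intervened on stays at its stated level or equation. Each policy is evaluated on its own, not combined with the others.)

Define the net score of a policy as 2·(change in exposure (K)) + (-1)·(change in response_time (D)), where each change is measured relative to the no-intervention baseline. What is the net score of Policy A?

-11280

Baseline:
  E = 145
  X = 134
  D = 104 + 5·134 = 774
  J = 255 − 5·145 + 4·134 − 4·774 = -3030
  K = 116 − 6·134 − 2·(-3030) = 5372
Policy A (D := 22):
  E = 145
  X = 134
  D = 22
  J = 255 − 5·145 + 4·134 − 4·22 = -22
  K = 116 − 6·134 − 2·(-22) = -644
ΔK = -644 − 5372 = -6016; ΔD = 22 − 774 = -752
Score = 2·(-6016) + (-1)·(-752) = -11280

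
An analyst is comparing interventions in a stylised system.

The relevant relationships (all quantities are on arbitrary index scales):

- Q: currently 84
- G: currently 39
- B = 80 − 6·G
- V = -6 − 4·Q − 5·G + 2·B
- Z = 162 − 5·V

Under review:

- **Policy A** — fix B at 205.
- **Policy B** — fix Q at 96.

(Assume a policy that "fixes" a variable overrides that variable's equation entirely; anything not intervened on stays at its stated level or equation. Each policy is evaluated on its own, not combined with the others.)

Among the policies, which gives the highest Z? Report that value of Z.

4627

Policy A (B := 205):
  Q = 84
  G = 39
  B = 205
  V = -6 − 4·84 − 5·39 + 2·205 = -127
  Z = 162 − 5·(-127) = 797
Policy B (Q := 96):
  Q = 96
  G = 39
  B = 80 − 6·39 = -154
  V = -6 − 4·96 − 5·39 + 2·(-154) = -893
  Z = 162 − 5·(-893) = 4627
Comparing — Policy A: Z=797, Policy B: Z=4627. Highest is 4627 (Policy B).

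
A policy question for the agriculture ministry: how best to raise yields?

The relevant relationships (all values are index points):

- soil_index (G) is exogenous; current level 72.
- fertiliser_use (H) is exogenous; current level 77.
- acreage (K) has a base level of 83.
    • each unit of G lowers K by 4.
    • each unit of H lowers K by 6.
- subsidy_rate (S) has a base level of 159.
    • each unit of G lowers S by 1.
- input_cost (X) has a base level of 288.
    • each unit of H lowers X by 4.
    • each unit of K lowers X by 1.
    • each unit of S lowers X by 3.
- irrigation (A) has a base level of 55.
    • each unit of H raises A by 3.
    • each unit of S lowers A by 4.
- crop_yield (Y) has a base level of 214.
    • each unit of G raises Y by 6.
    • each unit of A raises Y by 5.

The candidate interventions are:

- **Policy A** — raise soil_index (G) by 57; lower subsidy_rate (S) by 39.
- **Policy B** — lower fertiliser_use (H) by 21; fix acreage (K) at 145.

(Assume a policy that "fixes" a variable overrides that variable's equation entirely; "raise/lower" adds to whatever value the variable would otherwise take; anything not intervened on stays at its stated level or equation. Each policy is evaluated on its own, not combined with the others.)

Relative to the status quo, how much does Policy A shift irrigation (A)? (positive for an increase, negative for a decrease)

384

Baseline:
  G = 72
  H = 77
  S = 159 − 72 = 87
  A = 55 + 3·77 − 4·87 = -62
Policy A (G + 57, S − 39):
  G = 72 + 57 = 129
  H = 77
  S = 159 − 129 (−39 from intervention) = -9
  A = 55 + 3·77 − 4·(-9) = 322
Change in A: 322 − (-62) = 384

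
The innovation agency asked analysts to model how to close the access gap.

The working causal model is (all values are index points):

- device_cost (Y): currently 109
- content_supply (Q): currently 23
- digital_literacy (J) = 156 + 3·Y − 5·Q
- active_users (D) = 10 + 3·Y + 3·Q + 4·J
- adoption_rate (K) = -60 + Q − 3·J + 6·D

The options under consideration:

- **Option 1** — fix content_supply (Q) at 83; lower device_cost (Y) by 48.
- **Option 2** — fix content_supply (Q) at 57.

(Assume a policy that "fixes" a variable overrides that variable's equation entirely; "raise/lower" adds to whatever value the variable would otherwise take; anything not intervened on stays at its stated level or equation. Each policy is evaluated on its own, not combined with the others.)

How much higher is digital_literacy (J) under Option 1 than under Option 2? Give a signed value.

Option 1 (Q := 83, Y − 48):
  Y = 109 − 48 = 61
  Q = 83
  J = 156 + 3·61 − 5·83 = -76
Option 2 (Q := 57):
  Y = 109
  Q = 57
  J = 156 + 3·109 − 5·57 = 198
J: -76 − 198 = -274

-274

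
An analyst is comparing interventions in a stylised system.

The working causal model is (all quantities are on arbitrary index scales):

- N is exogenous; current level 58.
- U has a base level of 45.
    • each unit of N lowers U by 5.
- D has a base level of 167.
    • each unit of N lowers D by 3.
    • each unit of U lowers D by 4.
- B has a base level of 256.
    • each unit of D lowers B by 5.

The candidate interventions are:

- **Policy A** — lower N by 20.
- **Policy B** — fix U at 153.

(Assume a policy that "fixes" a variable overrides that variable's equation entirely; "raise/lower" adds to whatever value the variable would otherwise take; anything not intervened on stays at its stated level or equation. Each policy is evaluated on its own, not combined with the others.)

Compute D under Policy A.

633

Policy A (N − 20):
  N = 58 − 20 = 38
  U = 45 − 5·38 = -145
  D = 167 − 3·38 − 4·(-145) = 633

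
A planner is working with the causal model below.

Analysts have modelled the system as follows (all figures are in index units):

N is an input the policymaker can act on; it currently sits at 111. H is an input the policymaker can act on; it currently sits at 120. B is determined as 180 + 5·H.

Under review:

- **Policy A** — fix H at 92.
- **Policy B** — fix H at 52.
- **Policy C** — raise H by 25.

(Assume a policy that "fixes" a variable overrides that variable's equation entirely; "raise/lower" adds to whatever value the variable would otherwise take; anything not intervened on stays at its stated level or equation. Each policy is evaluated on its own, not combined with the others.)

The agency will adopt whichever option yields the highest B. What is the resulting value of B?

905

Policy A (H := 92):
  H = 92
  B = 180 + 5·92 = 640
Policy B (H := 52):
  H = 52
  B = 180 + 5·52 = 440
Policy C (H + 25):
  H = 120 + 25 = 145
  B = 180 + 5·145 = 905
Comparing — Policy A: B=640, Policy B: B=440, Policy C: B=905. Highest is 905 (Policy C).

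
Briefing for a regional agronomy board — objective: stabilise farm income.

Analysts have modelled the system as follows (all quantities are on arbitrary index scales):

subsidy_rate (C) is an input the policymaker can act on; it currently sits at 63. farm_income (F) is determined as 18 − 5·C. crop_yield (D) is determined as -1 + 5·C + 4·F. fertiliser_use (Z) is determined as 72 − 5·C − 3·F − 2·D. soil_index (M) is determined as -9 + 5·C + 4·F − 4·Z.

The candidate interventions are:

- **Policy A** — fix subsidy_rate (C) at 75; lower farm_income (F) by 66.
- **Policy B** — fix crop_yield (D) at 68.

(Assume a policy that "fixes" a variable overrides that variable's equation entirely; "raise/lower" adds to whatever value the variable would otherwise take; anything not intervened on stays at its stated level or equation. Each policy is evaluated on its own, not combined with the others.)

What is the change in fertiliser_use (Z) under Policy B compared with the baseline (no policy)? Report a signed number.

Baseline:
  C = 63
  F = 18 − 5·63 = -297
  D = -1 + 5·63 + 4·(-297) = -874
  Z = 72 − 5·63 − 3·(-297) − 2·(-874) = 2396
Policy B (D := 68):
  C = 63
  F = 18 − 5·63 = -297
  D = 68
  Z = 72 − 5·63 − 3·(-297) − 2·68 = 512
Change in Z: 512 − 2396 = -1884

-1884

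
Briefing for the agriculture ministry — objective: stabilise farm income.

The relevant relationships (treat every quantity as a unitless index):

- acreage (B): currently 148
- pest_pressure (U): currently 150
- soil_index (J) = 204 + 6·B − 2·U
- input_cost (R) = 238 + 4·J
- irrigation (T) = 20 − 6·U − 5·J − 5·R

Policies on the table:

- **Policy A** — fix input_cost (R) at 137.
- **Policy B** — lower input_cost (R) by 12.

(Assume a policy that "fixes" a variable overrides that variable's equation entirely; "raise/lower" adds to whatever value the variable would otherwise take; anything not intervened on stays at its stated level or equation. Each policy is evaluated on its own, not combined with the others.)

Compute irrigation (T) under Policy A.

-5525

Policy A (R := 137):
  B = 148
  U = 150
  J = 204 + 6·148 − 2·150 = 792
  R = 137
  T = 20 − 6·150 − 5·792 − 5·137 = -5525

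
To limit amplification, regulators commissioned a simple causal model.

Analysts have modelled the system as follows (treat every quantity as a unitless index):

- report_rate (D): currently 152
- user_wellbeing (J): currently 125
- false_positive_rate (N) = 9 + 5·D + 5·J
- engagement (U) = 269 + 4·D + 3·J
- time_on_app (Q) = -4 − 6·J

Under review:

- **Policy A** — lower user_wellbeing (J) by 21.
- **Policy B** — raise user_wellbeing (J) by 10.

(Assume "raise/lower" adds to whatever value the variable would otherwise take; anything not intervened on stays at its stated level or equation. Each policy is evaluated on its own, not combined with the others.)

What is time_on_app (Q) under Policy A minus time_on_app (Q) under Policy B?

186

Policy A (J − 21):
  J = 125 − 21 = 104
  Q = -4 − 6·104 = -628
Policy B (J + 10):
  J = 125 + 10 = 135
  Q = -4 − 6·135 = -814
Q: -628 − (-814) = 186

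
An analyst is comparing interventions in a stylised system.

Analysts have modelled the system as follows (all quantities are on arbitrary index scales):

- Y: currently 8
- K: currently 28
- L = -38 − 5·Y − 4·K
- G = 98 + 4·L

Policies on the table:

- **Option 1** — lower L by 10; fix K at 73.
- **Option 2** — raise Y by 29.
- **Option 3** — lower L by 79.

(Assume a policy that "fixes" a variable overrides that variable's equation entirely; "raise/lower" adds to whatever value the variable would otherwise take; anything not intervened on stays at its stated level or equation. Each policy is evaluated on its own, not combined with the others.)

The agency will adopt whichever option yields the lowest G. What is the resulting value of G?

Option 1 (L − 10, K := 73):
  Y = 8
  K = 73
  L = -38 − 5·8 − 4·73 (−10 from intervention) = -380
  G = 98 + 4·(-380) = -1422
Option 2 (Y + 29):
  Y = 8 + 29 = 37
  K = 28
  L = -38 − 5·37 − 4·28 = -335
  G = 98 + 4·(-335) = -1242
Option 3 (L − 79):
  Y = 8
  K = 28
  L = -38 − 5·8 − 4·28 (−79 from intervention) = -269
  G = 98 + 4·(-269) = -978
Comparing — Option 1: G=-1422, Option 2: G=-1242, Option 3: G=-978. Lowest is -1422 (Option 1).

-1422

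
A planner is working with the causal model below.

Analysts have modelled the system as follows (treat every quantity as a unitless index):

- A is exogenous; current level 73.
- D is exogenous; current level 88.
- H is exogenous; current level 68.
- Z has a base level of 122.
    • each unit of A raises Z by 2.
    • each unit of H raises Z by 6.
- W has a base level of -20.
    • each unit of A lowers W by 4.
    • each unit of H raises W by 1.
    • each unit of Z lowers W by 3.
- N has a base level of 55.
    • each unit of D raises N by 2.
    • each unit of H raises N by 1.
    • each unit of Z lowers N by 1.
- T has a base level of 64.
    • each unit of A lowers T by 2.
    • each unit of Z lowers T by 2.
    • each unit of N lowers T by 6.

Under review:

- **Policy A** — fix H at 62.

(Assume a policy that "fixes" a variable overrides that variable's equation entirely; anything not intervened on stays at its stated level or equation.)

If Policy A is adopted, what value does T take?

Policy A (H := 62):
  A = 73
  D = 88
  H = 62
  Z = 122 + 2·73 + 6·62 = 640
  N = 55 + 2·88 + 62 − 640 = -347
  T = 64 − 2·73 − 2·640 − 6·(-347) = 720

720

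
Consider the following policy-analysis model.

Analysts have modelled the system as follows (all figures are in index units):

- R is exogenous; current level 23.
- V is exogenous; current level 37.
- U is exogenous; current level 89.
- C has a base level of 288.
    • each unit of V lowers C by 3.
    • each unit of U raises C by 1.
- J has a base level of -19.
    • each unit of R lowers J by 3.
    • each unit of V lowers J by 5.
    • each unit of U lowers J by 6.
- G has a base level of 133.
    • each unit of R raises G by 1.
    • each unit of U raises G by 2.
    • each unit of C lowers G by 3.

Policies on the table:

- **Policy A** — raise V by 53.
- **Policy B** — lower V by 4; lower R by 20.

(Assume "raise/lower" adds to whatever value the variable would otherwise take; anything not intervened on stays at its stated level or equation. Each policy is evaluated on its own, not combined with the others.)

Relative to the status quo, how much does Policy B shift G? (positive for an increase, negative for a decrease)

Baseline:
  R = 23
  V = 37
  U = 89
  C = 288 − 3·37 + 89 = 266
  G = 133 + 23 + 2·89 − 3·266 = -464
Policy B (V − 4, R − 20):
  R = 23 − 20 = 3
  V = 37 − 4 = 33
  U = 89
  C = 288 − 3·33 + 89 = 278
  G = 133 + 3 + 2·89 − 3·278 = -520
Change in G: -520 − (-464) = -56

-56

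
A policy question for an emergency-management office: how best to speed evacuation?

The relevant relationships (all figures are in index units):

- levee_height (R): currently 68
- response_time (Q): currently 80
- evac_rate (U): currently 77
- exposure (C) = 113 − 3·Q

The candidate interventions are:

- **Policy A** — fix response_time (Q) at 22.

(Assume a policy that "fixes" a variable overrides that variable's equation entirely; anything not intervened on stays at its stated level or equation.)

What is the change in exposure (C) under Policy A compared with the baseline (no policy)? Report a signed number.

174

Baseline:
  Q = 80
  C = 113 − 3·80 = -127
Policy A (Q := 22):
  Q = 22
  C = 113 − 3·22 = 47
Change in C: 47 − (-127) = 174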